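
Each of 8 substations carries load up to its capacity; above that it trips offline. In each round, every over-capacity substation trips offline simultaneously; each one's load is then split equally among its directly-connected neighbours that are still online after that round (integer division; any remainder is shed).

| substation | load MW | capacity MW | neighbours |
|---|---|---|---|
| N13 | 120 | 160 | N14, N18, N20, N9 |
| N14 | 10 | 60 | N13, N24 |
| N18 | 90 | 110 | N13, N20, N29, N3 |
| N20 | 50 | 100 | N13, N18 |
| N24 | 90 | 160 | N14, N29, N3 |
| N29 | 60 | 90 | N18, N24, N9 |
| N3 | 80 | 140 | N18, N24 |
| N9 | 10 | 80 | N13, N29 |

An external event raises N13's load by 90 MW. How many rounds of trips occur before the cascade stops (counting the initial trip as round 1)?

4

Round 1 — N13 at 210 > 160. N13 trips offline.
  N13 sheds 210 MW to N14, N18, N20, N9: 52 each (2 lost).
    N14: 10+52 = 62 > 60
    N18: 90+52 = 142 > 110
    N20: 50+52 = 102 > 100
    N9: 10+52 = 62 ≤ 80
Round 2 — N14, N18, N20 trip offline.
  N14 sheds 62 MW to N24: 62 each.
    N24: 90+62 = 152 ≤ 160
  N18 sheds 142 MW to N29, N3: 71 each.
    N29: 60+71 = 131 > 90
    N3: 80+71 = 151 > 140
  N20 sheds 102 MW: no online neighbours, lost.
Round 3 — N29, N3 trip offline.
  N29 sheds 131 MW to N24, N9: 65 each (1 lost).
    N24: 152+65 = 217 > 160
    N9: 62+65 = 127 > 80
  N3 sheds 151 MW to N24: 151 each.
    N24: 217+151 = 368 > 160
Round 4 — N24, N9 trip offline.
  N24 sheds 368 MW: no online neighbours, lost.
  N9 sheds 127 MW: no online neighbours, lost.
No further trips.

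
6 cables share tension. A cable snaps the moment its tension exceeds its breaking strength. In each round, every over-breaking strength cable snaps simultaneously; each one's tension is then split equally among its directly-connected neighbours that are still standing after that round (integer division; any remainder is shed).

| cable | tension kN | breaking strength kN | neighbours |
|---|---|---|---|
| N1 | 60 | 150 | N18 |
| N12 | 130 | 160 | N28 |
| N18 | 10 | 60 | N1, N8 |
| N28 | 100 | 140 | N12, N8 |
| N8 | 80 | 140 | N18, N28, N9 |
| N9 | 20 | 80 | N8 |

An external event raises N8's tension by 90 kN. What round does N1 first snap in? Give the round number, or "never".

never

Round 1 — N8 at 170 > 140. N8 snaps.
  N8 sheds 170 kN to N18, N28, N9: 56 each (2 lost).
    N18: 10+56 = 66 > 60
    N28: 100+56 = 156 > 140
    N9: 20+56 = 76 ≤ 80
Round 2 — N18, N28 snap.
  N18 sheds 66 kN to N1: 66 each.
    N1: 60+66 = 126 ≤ 150
  N28 sheds 156 kN to N12: 156 each.
    N12: 130+156 = 286 > 160
Round 3 — N12 snaps.
  N12 sheds 286 kN: no online neighbours, lost.
No further breaks.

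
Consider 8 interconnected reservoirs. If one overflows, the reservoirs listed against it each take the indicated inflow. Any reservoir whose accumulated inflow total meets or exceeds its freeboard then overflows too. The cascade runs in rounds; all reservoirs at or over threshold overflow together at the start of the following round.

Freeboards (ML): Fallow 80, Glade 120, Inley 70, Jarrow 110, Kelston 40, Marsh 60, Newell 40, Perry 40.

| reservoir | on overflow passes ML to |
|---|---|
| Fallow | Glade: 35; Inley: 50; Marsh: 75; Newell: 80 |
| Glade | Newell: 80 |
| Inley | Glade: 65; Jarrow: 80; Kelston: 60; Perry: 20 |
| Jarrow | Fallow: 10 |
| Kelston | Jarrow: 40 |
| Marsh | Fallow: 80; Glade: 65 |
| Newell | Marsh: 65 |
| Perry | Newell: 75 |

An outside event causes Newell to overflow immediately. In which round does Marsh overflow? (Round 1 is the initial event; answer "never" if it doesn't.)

Round 1 — Newell overflows (initial).
  Marsh: +65 → 65 ≥ 60
Round 2 — Marsh overflows.
  Fallow: +80 → 80 ≥ 80
  Glade: +65 → 65 < 120
Round 3 — Fallow overflows.
  Glade: +35 → 100 < 120
  Inley: +50 → 50 < 70
No further overflows.

2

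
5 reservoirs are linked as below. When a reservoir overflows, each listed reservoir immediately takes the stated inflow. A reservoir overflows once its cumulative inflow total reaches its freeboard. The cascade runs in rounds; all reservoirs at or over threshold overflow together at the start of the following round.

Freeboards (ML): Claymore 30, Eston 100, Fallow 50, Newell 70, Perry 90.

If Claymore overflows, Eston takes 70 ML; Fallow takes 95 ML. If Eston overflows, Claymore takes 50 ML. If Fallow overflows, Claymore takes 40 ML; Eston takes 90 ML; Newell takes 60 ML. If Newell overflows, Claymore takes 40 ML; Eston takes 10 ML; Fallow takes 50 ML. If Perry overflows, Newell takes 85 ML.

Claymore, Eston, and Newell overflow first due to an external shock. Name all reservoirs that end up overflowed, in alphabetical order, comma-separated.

Round 1 — Claymore, Eston, Newell overflow (initial).
  Fallow: +95+50 → 145 ≥ 50
Round 2 — Fallow overflows.
No further overflows.

Claymore, Eston, Fallow, Newell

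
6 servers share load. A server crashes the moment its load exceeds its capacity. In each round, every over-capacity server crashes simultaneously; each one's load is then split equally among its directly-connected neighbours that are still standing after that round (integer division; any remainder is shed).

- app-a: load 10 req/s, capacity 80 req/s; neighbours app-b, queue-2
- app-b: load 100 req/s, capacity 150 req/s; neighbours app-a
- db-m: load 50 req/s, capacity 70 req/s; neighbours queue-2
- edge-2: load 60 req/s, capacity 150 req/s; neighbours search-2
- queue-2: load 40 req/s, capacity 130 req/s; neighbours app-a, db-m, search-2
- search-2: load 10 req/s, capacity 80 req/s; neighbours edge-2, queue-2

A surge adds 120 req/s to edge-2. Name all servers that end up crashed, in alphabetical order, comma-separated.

Round 1 — edge-2 at 180 > 150. edge-2 crashes.
  edge-2 sheds 180 req/s to search-2: 180 each.
    search-2: 10+180 = 190 > 80
Round 2 — search-2 crashes.
  search-2 sheds 190 req/s to queue-2: 190 each.
    queue-2: 40+190 = 230 > 130
Round 3 — queue-2 crashes.
  queue-2 sheds 230 req/s to app-a, db-m: 115 each.
    app-a: 10+115 = 125 > 80
    db-m: 50+115 = 165 > 70
Round 4 — app-a, db-m crash.
  app-a sheds 125 req/s to app-b: 125 each.
    app-b: 100+125 = 225 > 150
  db-m sheds 165 req/s: no online neighbours, lost.
Round 5 — app-b crashes.
  app-b sheds 225 req/s: no online neighbours, lost.
No further crashes.

app-a, app-b, db-m, edge-2, queue-2, search-2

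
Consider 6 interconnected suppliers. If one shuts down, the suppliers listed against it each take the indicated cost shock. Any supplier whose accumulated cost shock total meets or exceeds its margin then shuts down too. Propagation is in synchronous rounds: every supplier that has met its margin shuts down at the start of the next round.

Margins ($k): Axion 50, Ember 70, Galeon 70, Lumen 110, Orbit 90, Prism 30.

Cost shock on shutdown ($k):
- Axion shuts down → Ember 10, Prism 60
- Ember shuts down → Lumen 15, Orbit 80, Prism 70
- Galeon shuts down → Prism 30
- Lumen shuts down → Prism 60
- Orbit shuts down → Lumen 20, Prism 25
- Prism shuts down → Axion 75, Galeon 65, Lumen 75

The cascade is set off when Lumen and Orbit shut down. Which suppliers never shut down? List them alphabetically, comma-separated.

Round 1 — Lumen, Orbit shut down (initial).
  Prism: +60+25 → 85 ≥ 30
Round 2 — Prism shuts down.
  Axion: +75 → 75 ≥ 50
  Galeon: +65 → 65 < 70
Round 3 — Axion shuts down.
  Ember: +10 → 10 < 70
No further shutdowns.

Ember, Galeon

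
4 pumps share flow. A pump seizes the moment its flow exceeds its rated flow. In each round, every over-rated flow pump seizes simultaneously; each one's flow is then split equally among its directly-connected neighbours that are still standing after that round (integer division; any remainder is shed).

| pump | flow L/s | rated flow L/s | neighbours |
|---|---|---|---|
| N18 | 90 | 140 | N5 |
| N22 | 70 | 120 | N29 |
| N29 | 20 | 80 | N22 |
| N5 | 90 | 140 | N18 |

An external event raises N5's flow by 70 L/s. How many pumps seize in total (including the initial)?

Round 1 — N5 at 160 > 140. N5 seizes.
  N5 sheds 160 L/s to N18: 160 each.
    N18: 90+160 = 250 > 140
Round 2 — N18 seizes.
  N18 sheds 250 L/s: no online neighbours, lost.
No further seizures.

2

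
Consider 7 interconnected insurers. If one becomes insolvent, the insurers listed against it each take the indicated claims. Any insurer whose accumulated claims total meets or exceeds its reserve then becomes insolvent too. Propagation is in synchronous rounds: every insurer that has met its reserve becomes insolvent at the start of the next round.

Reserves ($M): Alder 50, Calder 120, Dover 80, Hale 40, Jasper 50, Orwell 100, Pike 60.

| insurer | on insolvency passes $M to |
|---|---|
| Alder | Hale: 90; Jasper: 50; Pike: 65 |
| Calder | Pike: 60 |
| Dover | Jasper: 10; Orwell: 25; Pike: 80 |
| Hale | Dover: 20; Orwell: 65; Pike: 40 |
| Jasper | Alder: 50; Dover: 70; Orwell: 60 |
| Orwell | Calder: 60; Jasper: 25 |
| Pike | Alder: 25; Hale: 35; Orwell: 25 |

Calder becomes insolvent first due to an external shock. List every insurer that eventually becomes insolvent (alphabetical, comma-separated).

Calder, Pike

Round 1 — Calder becomes insolvent (initial).
  Pike: +60 → 60 ≥ 60
Round 2 — Pike becomes insolvent.
  Alder: +25 → 25 < 50
  Hale: +35 → 35 < 40
  Orwell: +25 → 25 < 100
No further insolvencies.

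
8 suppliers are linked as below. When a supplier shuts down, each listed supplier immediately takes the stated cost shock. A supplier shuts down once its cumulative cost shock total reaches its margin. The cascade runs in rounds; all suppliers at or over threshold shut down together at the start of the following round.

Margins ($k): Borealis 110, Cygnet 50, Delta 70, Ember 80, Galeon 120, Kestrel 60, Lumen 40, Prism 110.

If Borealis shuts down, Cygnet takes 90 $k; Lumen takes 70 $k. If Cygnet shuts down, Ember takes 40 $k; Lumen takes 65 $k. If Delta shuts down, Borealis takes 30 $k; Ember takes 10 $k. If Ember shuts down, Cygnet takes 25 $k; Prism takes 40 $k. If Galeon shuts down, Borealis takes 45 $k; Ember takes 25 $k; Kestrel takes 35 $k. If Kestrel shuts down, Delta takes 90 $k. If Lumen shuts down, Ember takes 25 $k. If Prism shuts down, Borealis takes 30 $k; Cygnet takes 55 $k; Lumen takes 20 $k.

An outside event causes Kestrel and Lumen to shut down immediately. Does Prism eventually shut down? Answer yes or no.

no

Round 1 — Kestrel, Lumen shut down (initial).
  Delta: +90 → 90 ≥ 70
  Ember: +25 → 25 < 80
Round 2 — Delta shuts down.
  Borealis: +30 → 30 < 110
  Ember: +10 → 35 < 80
No further shutdowns.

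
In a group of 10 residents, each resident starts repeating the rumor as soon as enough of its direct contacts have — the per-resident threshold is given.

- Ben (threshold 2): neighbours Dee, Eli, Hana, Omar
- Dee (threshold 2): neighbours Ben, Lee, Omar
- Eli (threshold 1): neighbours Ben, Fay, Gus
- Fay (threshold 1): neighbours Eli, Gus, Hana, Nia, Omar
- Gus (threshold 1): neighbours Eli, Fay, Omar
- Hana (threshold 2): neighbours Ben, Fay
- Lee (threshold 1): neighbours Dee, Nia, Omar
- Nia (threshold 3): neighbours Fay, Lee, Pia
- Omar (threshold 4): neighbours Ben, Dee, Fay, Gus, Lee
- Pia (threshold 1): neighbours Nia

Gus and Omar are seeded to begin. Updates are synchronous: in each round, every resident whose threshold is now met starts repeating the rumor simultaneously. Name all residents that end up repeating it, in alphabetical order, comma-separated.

Round 1 — Gus, Omar start repeating the rumor (initial).
Round 2 — checking thresholds:
  Ben: 1 of 4 neighbours < 2, not yet.
  Dee: 1 of 3 neighbours < 2, not yet.
  Eli: 1 of 3 neighbours ≥ 1, starts repeating the rumor.
  Fay: 2 of 5 neighbours ≥ 1, starts repeating the rumor.
  Lee: 1 of 3 neighbours ≥ 1, starts repeating the rumor.
Round 3 — checking thresholds:
  Ben: 2 of 4 neighbours ≥ 2, starts repeating the rumor.
  Dee: 2 of 3 neighbours ≥ 2, starts repeating the rumor.
  Hana: 1 of 2 neighbours < 2, not yet.
  Nia: 2 of 3 neighbours < 3, not yet.
Round 4 — checking thresholds:
  Hana: 2 of 2 neighbours ≥ 2, starts repeating the rumor.
  Nia: 2 of 3 neighbours < 3, not yet.
Round 5 — no new spreads; cascade stops.

Ben, Dee, Eli, Fay, Gus, Hana, Lee, Omar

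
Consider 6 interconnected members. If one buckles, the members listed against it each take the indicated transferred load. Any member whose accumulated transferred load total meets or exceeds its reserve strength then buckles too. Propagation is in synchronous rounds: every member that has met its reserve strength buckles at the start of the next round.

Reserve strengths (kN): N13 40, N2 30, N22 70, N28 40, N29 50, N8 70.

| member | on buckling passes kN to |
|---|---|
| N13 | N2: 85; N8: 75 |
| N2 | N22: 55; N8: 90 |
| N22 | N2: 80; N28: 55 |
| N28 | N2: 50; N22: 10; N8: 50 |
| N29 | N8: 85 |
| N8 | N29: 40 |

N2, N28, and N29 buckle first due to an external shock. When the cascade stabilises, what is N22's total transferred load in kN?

65

Round 1 — N2, N28, N29 buckle (initial).
  N22: +55+10 → 65 < 70
  N8: +90+50+85 → 225 ≥ 70
Round 2 — N8 buckles.
No further bucklings.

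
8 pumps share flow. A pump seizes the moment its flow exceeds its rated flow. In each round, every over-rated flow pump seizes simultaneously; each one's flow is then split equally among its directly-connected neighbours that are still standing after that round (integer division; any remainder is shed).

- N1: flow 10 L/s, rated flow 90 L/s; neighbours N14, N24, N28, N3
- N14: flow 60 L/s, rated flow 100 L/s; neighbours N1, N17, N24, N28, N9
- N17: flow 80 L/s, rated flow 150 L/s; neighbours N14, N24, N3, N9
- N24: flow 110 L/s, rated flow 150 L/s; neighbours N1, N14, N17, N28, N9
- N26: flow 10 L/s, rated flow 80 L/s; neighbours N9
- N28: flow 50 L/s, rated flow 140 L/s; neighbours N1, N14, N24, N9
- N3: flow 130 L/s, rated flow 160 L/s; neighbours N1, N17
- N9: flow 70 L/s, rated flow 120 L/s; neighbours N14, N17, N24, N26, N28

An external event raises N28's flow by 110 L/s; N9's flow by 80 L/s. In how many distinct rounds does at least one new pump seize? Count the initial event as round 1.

4

Round 1 — N28 at 160 > 140; N9 at 150 > 120. N28, N9 seize.
  N28 sheds 160 L/s to N1, N14, N24: 53 each (1 lost).
    N1: 10+53 = 63 ≤ 90
    N14: 60+53 = 113 > 100
    N24: 110+53 = 163 > 150
  N9 sheds 150 L/s to N14, N17, N24, N26: 37 each (2 lost).
    N14: 113+37 = 150 > 100
    N17: 80+37 = 117 ≤ 150
    N24: 163+37 = 200 > 150
    N26: 10+37 = 47 ≤ 80
Round 2 — N14, N24 seize.
  N14 sheds 150 L/s to N1, N17: 75 each.
    N1: 63+75 = 138 > 90
    N17: 117+75 = 192 > 150
  N24 sheds 200 L/s to N1, N17: 100 each.
    N1: 138+100 = 238 > 90
    N17: 192+100 = 292 > 150
Round 3 — N1, N17 seize.
  N1 sheds 238 L/s to N3: 238 each.
    N3: 130+238 = 368 > 160
  N17 sheds 292 L/s to N3: 292 each.
    N3: 368+292 = 660 > 160
Round 4 — N3 seizes.
  N3 sheds 660 L/s: no online neighbours, lost.
No further seizures.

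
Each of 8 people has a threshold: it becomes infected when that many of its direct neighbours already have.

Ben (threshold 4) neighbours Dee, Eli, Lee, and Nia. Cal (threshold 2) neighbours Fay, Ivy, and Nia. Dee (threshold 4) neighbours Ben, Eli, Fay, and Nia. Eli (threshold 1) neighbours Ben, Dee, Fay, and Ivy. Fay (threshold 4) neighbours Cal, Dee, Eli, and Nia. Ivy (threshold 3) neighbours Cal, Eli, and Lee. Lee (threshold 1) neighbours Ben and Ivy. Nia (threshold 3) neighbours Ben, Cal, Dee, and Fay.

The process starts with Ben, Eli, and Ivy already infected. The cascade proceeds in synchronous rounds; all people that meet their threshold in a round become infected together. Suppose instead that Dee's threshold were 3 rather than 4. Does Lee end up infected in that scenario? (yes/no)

yes

With Dee's threshold at 3:
Round 1 — Ben, Eli, Ivy become infected (initial).
Round 2 — checking thresholds:
  Cal: 1 of 3 neighbours < 2, holds.
  Dee: 2 of 4 neighbours < 3, holds.
  Fay: 1 of 4 neighbours < 4, holds.
  Lee: 2 of 2 neighbours ≥ 1, becomes infected.
  Nia: 1 of 4 neighbours < 3, holds.
Round 3 — no new infections; cascade stops.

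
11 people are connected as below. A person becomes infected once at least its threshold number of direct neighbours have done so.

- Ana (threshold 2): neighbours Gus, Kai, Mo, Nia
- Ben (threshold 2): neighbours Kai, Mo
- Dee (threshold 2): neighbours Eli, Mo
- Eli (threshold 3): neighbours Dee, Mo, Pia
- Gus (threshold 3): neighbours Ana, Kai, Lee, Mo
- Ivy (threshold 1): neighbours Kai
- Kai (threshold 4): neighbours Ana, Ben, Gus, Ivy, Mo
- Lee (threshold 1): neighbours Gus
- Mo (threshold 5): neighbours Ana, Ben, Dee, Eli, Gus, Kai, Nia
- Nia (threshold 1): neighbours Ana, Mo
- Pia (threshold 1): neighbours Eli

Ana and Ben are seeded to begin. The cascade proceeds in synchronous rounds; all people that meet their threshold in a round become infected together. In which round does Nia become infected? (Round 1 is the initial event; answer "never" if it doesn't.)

2

Round 1 — Ana, Ben become infected (initial).
Round 2 — checking thresholds:
  Gus: 1 of 4 neighbours < 3, below threshold.
  Kai: 2 of 5 neighbours < 4, below threshold.
  Mo: 2 of 7 neighbours < 5, below threshold.
  Nia: 1 of 2 neighbours ≥ 1, becomes infected.
Round 3 — no new infections; cascade stops.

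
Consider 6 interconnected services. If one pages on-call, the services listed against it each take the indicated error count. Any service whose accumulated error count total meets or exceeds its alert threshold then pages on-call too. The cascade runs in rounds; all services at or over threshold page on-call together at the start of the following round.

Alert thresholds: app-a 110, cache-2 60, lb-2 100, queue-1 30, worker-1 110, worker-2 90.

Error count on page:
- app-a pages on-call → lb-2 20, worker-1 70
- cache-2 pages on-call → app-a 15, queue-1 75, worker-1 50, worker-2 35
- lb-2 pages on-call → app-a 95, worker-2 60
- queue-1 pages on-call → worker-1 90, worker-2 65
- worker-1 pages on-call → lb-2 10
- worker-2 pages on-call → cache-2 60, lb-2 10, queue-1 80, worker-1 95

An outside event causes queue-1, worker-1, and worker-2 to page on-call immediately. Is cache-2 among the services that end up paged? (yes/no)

Round 1 — queue-1, worker-1, worker-2 page on-call (initial).
  cache-2: +60 → 60 ≥ 60
  lb-2: +10+10 → 20 < 100
Round 2 — cache-2 pages on-call.
  app-a: +15 → 15 < 110
No further pages.

yes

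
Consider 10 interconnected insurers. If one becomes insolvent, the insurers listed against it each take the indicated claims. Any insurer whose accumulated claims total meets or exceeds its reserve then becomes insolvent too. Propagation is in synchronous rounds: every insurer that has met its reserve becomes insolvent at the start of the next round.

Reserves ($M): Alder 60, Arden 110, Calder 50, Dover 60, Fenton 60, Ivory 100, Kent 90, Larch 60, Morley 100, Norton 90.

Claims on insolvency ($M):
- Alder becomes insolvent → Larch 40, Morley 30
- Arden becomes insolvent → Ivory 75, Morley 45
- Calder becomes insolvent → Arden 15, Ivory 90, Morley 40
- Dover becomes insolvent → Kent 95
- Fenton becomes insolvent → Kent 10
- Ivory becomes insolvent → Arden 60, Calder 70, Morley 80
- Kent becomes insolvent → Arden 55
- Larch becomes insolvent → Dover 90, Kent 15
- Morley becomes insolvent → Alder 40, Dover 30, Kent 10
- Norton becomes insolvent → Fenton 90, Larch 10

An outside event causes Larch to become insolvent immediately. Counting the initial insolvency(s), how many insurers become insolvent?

Round 1 — Larch becomes insolvent (initial).
  Dover: +90 → 90 ≥ 60
  Kent: +15 → 15 < 90
Round 2 — Dover becomes insolvent.
  Kent: +95 → 110 ≥ 90
Round 3 — Kent becomes insolvent.
  Arden: +55 → 55 < 110
No further insolvencies.

3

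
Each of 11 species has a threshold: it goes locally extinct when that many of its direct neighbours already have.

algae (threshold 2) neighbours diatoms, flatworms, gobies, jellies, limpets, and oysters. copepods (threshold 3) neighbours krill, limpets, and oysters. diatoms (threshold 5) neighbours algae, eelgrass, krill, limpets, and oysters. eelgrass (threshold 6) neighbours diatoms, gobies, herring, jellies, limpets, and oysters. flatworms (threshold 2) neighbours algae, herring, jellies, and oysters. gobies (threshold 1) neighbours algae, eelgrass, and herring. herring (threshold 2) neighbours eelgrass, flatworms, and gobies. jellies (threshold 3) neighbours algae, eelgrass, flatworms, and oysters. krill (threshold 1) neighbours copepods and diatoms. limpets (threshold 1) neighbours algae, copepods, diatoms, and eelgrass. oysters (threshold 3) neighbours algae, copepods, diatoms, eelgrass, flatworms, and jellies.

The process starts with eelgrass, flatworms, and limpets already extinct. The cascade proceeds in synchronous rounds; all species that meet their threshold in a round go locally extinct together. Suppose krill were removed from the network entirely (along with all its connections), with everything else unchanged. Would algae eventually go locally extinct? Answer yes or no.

With krill removed:
Round 1 — eelgrass, flatworms, limpets go locally extinct (initial).
Round 2 — checking thresholds:
  algae: 2 of 6 neighbours ≥ 2, goes locally extinct.
  copepods: 1 of 2 neighbours < 3, not yet.
  diatoms: 2 of 4 neighbours < 5, not yet.
  gobies: 1 of 3 neighbours ≥ 1, goes locally extinct.
  herring: 2 of 3 neighbours ≥ 2, goes locally extinct.
  jellies: 2 of 4 neighbours < 3, not yet.
  oysters: 2 of 6 neighbours < 3, not yet.
Round 3 — checking thresholds:
  copepods: 1 of 2 neighbours < 3, not yet.
  diatoms: 3 of 4 neighbours < 5, not yet.
  jellies: 3 of 4 neighbours ≥ 3, goes locally extinct.
  oysters: 3 of 6 neighbours ≥ 3, goes locally extinct.
Round 4 — no new extinctions; cascade stops.

yes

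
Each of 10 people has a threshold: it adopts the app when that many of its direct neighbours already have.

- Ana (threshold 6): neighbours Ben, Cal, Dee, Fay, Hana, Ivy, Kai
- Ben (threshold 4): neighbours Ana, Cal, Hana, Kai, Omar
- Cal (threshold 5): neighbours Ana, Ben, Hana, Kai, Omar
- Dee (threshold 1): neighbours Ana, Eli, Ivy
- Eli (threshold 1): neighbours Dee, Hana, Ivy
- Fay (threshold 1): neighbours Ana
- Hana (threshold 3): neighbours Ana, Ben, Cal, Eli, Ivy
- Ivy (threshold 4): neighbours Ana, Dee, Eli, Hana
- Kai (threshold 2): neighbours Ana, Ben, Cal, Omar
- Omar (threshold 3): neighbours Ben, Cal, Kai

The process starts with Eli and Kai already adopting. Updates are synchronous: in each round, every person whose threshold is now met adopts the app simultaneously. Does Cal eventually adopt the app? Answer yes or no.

no

Round 1 — Eli, Kai adopt the app (initial).
Round 2 — checking thresholds:
  Ana: 1 of 7 neighbours < 6, below threshold.
  Ben: 1 of 5 neighbours < 4, below threshold.
  Cal: 1 of 5 neighbours < 5, below threshold.
  Dee: 1 of 3 neighbours ≥ 1, adopts the app.
  Hana: 1 of 5 neighbours < 3, below threshold.
  Ivy: 1 of 4 neighbours < 4, below threshold.
  Omar: 1 of 3 neighbours < 3, below threshold.
Round 3 — no new adoptions; cascade stops.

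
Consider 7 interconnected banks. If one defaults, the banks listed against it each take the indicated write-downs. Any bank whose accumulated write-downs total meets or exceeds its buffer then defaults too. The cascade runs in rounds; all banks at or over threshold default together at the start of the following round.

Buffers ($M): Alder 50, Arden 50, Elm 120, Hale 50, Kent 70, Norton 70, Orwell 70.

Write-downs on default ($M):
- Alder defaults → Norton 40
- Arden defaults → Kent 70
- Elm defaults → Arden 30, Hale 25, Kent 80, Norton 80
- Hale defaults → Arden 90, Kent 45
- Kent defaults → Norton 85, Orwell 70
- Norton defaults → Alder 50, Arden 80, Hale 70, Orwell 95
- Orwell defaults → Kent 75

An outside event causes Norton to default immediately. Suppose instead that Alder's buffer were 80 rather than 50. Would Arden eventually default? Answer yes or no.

With Alder's buffer at 80:
Round 1 — Norton defaults (initial).
  Alder: +50 → 50 < 80
  Arden: +80 → 80 ≥ 50
  Hale: +70 → 70 ≥ 50
  Orwell: +95 → 95 ≥ 70
Round 2 — Arden, Hale, Orwell default.
  Kent: +70+45+75 → 190 ≥ 70
Round 3 — Kent defaults.
No further defaults.

yes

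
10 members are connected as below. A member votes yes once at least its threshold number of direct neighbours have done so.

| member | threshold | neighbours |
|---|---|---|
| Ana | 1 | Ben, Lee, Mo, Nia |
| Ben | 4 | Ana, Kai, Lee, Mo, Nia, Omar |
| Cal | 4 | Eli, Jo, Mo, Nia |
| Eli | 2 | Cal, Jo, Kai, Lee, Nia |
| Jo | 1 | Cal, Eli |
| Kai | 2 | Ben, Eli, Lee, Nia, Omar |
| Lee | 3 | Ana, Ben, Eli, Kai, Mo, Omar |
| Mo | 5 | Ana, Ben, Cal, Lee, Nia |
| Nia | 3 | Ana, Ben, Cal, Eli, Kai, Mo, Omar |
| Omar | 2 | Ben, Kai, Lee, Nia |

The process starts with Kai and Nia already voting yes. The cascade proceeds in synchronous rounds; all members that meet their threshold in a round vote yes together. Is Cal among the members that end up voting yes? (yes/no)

Round 1 — Kai, Nia vote yes (initial).
Round 2 — checking thresholds:
  Ana: 1 of 4 neighbours ≥ 1, votes yes.
  Ben: 2 of 6 neighbours < 4, holds.
  Cal: 1 of 4 neighbours < 4, holds.
  Eli: 2 of 5 neighbours ≥ 2, votes yes.
  Lee: 1 of 6 neighbours < 3, holds.
  Mo: 1 of 5 neighbours < 5, holds.
  Omar: 2 of 4 neighbours ≥ 2, votes yes.
Round 3 — checking thresholds:
  Ben: 4 of 6 neighbours ≥ 4, votes yes.
  Cal: 2 of 4 neighbours < 4, holds.
  Jo: 1 of 2 neighbours ≥ 1, votes yes.
  Lee: 4 of 6 neighbours ≥ 3, votes yes.
  Mo: 2 of 5 neighbours < 5, holds.
Round 4 — no new yes votes; cascade stops.

no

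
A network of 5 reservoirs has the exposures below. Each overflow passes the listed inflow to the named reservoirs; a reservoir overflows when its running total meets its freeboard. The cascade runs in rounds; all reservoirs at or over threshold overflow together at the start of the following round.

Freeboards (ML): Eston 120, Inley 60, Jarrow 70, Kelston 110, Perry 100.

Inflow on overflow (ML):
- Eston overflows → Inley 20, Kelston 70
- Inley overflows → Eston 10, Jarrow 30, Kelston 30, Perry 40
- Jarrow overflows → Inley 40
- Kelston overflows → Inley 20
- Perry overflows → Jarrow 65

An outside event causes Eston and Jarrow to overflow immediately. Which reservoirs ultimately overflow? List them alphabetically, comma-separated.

Eston, Inley, Jarrow

Round 1 — Eston, Jarrow overflow (initial).
  Inley: +20+40 → 60 ≥ 60
  Kelston: +70 → 70 < 110
Round 2 — Inley overflows.
  Kelston: +30 → 100 < 110
  Perry: +40 → 40 < 100
No further overflows.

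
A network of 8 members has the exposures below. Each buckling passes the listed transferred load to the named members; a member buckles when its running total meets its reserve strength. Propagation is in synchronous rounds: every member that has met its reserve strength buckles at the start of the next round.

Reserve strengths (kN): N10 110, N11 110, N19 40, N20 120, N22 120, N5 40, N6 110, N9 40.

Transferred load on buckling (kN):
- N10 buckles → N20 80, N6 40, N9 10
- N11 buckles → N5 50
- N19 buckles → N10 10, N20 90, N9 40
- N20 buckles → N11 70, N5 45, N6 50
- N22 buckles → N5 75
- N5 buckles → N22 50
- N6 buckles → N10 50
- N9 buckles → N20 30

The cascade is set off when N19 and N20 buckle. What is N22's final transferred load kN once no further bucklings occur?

50

Round 1 — N19, N20 buckle (initial).
  N10: +10 → 10 < 110
  N11: +70 → 70 < 110
  N5: +45 → 45 ≥ 40
  N6: +50 → 50 < 110
  N9: +40 → 40 ≥ 40
Round 2 — N5, N9 buckle.
  N22: +50 → 50 < 120
No further bucklings.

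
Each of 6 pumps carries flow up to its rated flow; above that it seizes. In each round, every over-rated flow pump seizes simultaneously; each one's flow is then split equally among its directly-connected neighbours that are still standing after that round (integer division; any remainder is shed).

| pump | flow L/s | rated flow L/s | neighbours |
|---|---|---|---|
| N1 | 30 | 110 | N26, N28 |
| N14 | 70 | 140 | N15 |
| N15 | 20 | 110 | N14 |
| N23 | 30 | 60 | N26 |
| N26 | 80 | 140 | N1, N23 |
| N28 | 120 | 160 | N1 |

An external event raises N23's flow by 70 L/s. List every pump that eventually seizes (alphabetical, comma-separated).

N1, N23, N26, N28

Round 1 — N23 at 100 > 60. N23 seizes.
  N23 sheds 100 L/s to N26: 100 each.
    N26: 80+100 = 180 > 140
Round 2 — N26 seizes.
  N26 sheds 180 L/s to N1: 180 each.
    N1: 30+180 = 210 > 110
Round 3 — N1 seizes.
  N1 sheds 210 L/s to N28: 210 each.
    N28: 120+210 = 330 > 160
Round 4 — N28 seizes.
  N28 sheds 330 L/s: no online neighbours, lost.
No further seizures.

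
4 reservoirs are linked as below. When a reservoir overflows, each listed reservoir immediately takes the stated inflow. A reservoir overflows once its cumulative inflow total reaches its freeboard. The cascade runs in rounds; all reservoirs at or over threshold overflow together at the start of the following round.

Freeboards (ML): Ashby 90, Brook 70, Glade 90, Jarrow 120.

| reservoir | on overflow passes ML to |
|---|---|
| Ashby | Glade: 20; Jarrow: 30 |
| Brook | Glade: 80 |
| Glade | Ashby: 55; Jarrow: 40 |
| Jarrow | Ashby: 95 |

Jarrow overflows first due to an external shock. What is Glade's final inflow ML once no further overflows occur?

20

Round 1 — Jarrow overflows (initial).
  Ashby: +95 → 95 ≥ 90
Round 2 — Ashby overflows.
  Glade: +20 → 20 < 90
No further overflows.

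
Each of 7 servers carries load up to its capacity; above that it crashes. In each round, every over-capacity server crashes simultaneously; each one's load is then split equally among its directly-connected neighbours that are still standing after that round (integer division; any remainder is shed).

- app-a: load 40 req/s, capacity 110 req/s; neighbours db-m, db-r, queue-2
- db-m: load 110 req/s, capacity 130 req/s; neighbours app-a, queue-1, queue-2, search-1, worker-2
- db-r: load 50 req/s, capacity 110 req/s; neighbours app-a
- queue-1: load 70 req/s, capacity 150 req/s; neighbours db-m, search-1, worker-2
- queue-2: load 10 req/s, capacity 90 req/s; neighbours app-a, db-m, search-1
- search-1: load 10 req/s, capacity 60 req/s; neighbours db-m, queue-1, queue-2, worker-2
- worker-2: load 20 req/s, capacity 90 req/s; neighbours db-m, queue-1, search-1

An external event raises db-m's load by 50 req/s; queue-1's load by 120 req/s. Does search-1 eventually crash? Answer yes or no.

yes

Round 1 — db-m at 160 > 130; queue-1 at 190 > 150. db-m, queue-1 crash.
  db-m sheds 160 req/s to app-a, queue-2, search-1, worker-2: 40 each.
    app-a: 40+40 = 80 ≤ 110
    queue-2: 10+40 = 50 ≤ 90
    search-1: 10+40 = 50 ≤ 60
    worker-2: 20+40 = 60 ≤ 90
  queue-1 sheds 190 req/s to search-1, worker-2: 95 each.
    search-1: 50+95 = 145 > 60
    worker-2: 60+95 = 155 > 90
Round 2 — search-1, worker-2 crash.
  search-1 sheds 145 req/s to queue-2: 145 each.
    queue-2: 50+145 = 195 > 90
  worker-2 sheds 155 req/s: no online neighbours, lost.
Round 3 — queue-2 crashes.
  queue-2 sheds 195 req/s to app-a: 195 each.
    app-a: 80+195 = 275 > 110
Round 4 — app-a crashes.
  app-a sheds 275 req/s to db-r: 275 each.
    db-r: 50+275 = 325 > 110
Round 5 — db-r crashes.
  db-r sheds 325 req/s: no online neighbours, lost.
No further crashes.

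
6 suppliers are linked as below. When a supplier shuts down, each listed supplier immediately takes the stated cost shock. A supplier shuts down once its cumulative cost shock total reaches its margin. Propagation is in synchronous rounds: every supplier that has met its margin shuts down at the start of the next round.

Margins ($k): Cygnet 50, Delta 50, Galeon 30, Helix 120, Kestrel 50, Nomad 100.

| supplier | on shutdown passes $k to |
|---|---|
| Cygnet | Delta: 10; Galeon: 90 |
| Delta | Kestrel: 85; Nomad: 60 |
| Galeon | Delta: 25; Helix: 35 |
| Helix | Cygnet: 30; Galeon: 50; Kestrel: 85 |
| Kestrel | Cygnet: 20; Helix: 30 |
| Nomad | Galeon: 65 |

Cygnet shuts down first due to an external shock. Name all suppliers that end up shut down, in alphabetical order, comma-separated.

Round 1 — Cygnet shuts down (initial).
  Delta: +10 → 10 < 50
  Galeon: +90 → 90 ≥ 30
Round 2 — Galeon shuts down.
  Delta: +25 → 35 < 50
  Helix: +35 → 35 < 120
No further shutdowns.

Cygnet, Galeon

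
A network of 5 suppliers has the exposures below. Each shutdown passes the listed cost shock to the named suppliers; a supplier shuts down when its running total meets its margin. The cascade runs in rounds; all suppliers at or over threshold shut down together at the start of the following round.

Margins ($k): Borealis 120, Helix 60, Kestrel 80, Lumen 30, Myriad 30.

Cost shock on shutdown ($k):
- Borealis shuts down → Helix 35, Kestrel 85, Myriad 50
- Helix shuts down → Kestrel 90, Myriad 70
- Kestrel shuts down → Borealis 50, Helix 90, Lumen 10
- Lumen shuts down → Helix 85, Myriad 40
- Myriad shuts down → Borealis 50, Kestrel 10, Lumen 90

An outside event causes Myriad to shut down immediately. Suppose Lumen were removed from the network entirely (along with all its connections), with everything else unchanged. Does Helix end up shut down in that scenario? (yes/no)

With Lumen removed:
Round 1 — Myriad shuts down (initial).
  Borealis: +50 → 50 < 120
  Kestrel: +10 → 10 < 80
No further shutdowns.

no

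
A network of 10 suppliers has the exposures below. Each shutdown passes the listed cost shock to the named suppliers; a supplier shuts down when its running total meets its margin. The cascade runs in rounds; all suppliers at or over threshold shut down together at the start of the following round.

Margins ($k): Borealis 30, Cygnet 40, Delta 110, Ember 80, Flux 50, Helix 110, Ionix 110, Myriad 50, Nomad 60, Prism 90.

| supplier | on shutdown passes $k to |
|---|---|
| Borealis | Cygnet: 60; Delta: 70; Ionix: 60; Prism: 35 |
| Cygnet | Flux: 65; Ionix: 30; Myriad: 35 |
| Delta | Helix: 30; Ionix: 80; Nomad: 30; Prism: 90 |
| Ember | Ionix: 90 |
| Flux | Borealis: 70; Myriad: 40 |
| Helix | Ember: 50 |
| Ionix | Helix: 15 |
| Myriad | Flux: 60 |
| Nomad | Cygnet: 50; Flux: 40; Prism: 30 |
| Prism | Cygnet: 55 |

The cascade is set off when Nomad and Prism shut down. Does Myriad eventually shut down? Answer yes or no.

Round 1 — Nomad, Prism shut down (initial).
  Cygnet: +50+55 → 105 ≥ 40
  Flux: +40 → 40 < 50
Round 2 — Cygnet shuts down.
  Flux: +65 → 105 ≥ 50
  Ionix: +30 → 30 < 110
  Myriad: +35 → 35 < 50
Round 3 — Flux shuts down.
  Borealis: +70 → 70 ≥ 30
  Myriad: +40 → 75 ≥ 50
Round 4 — Borealis, Myriad shut down.
  Delta: +70 → 70 < 110
  Ionix: +60 → 90 < 110
No further shutdowns.

yes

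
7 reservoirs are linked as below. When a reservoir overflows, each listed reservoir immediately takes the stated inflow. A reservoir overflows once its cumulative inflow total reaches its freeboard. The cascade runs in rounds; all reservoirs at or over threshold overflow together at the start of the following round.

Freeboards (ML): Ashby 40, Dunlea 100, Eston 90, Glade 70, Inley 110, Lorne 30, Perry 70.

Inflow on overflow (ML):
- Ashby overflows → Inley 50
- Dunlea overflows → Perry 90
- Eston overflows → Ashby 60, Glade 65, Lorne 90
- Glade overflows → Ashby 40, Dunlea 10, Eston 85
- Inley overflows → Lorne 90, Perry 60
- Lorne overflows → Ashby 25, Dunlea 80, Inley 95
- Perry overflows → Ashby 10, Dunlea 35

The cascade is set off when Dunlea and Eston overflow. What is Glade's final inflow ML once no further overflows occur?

65

Round 1 — Dunlea, Eston overflow (initial).
  Ashby: +60 → 60 ≥ 40
  Glade: +65 → 65 < 70
  Lorne: +90 → 90 ≥ 30
  Perry: +90 → 90 ≥ 70
Round 2 — Ashby, Lorne, Perry overflow.
  Inley: +50+95 → 145 ≥ 110
Round 3 — Inley overflows.
No further overflows.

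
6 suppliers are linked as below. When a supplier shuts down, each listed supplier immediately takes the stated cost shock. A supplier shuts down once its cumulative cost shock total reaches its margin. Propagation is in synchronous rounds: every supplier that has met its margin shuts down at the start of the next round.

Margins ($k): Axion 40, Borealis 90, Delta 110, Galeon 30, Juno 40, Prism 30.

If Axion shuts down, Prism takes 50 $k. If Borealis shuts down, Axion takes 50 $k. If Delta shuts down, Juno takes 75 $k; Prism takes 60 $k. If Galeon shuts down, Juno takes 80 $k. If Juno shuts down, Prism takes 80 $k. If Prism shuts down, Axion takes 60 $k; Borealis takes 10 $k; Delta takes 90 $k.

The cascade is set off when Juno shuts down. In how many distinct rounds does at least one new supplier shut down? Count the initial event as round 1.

Round 1 — Juno shuts down (initial).
  Prism: +80 → 80 ≥ 30
Round 2 — Prism shuts down.
  Axion: +60 → 60 ≥ 40
  Borealis: +10 → 10 < 90
  Delta: +90 → 90 < 110
Round 3 — Axion shuts down.
No further shutdowns.

3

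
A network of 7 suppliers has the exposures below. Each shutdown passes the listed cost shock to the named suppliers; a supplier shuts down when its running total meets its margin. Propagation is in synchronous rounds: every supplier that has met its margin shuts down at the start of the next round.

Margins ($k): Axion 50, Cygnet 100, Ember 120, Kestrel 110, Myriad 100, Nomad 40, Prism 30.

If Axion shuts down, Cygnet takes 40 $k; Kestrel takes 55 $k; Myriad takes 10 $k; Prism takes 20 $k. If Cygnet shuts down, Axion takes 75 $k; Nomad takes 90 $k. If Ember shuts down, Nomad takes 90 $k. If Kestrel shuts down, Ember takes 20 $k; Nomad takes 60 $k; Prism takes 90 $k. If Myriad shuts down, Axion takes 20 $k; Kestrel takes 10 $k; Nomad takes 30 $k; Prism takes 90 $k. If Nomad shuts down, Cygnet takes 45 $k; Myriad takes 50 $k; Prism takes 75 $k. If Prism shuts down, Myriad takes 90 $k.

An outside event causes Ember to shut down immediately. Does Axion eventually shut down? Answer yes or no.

Round 1 — Ember shuts down (initial).
  Nomad: +90 → 90 ≥ 40
Round 2 — Nomad shuts down.
  Cygnet: +45 → 45 < 100
  Myriad: +50 → 50 < 100
  Prism: +75 → 75 ≥ 30
Round 3 — Prism shuts down.
  Myriad: +90 → 140 ≥ 100
Round 4 — Myriad shuts down.
  Axion: +20 → 20 < 50
  Kestrel: +10 → 10 < 110
No further shutdowns.

no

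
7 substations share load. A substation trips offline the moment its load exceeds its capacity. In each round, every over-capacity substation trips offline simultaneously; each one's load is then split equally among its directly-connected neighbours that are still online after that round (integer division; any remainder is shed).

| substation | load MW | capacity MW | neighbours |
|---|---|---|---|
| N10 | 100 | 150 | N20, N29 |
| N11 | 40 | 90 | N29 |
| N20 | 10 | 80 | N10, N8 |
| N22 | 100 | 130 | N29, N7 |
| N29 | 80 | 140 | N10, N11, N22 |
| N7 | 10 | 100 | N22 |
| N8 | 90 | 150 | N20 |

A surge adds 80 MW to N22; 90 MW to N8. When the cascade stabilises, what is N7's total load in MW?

100

Round 1 — N22 at 180 > 130; N8 at 180 > 150. N22, N8 trip offline.
  N22 sheds 180 MW to N29, N7: 90 each.
    N29: 80+90 = 170 > 140
    N7: 10+90 = 100 ≤ 100
  N8 sheds 180 MW to N20: 180 each.
    N20: 10+180 = 190 > 80
Round 2 — N20, N29 trip offline.
  N20 sheds 190 MW to N10: 190 each.
    N10: 100+190 = 290 > 150
  N29 sheds 170 MW to N10, N11: 85 each.
    N10: 290+85 = 375 > 150
    N11: 40+85 = 125 > 90
Round 3 — N10, N11 trip offline.
  N10 sheds 375 MW: no online neighbours, lost.
  N11 sheds 125 MW: no online neighbours, lost.
No further trips.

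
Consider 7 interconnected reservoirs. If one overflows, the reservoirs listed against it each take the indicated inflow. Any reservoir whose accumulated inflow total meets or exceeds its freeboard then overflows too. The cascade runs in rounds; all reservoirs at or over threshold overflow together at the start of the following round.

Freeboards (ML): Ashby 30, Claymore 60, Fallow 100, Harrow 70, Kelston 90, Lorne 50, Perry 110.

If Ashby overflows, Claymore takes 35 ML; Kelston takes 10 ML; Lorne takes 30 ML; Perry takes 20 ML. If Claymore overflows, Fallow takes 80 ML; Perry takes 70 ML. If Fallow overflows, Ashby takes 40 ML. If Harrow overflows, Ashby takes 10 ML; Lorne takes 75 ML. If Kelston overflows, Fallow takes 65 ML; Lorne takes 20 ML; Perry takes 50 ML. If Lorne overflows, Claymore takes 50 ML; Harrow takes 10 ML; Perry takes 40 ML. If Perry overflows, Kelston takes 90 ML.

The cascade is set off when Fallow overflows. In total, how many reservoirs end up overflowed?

Round 1 — Fallow overflows (initial).
  Ashby: +40 → 40 ≥ 30
Round 2 — Ashby overflows.
  Claymore: +35 → 35 < 60
  Kelston: +10 → 10 < 90
  Lorne: +30 → 30 < 50
  Perry: +20 → 20 < 110
No further overflows.

2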